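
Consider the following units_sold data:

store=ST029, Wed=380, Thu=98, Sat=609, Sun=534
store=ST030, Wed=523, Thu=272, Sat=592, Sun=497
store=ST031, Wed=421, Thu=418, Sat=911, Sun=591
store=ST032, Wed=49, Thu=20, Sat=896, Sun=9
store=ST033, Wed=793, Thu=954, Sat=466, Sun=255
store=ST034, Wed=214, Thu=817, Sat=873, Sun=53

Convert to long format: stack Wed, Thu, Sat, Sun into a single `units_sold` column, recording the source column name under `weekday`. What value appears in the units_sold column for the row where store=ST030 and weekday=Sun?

Unpivoting turns each (store, wide-column) pair into one long row.
The wide cell at row ST030, column Sun holds 497, so the long row (ST030, Sun) has units_sold=497.

497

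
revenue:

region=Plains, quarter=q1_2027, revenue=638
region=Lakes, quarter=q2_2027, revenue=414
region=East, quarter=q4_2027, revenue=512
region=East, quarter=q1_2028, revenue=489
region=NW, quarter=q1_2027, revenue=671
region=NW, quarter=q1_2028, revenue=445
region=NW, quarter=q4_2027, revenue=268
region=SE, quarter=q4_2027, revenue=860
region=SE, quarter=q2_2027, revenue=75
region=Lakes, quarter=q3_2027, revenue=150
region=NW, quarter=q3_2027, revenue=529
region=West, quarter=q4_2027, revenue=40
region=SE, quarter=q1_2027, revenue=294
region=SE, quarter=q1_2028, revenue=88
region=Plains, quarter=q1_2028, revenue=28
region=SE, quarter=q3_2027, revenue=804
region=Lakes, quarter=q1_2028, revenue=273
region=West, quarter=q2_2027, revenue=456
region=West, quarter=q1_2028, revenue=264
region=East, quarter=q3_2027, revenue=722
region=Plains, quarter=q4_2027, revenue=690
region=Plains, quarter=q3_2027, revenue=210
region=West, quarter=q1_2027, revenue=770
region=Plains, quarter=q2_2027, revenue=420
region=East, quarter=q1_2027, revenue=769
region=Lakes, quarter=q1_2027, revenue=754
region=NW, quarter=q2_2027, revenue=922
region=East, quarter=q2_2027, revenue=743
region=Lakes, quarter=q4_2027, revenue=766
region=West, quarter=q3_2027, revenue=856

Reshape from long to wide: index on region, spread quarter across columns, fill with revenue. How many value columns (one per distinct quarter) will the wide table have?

5

5 distinct quarter values: q1_2027, q2_2027, q3_2027, q4_2027, q1_2028.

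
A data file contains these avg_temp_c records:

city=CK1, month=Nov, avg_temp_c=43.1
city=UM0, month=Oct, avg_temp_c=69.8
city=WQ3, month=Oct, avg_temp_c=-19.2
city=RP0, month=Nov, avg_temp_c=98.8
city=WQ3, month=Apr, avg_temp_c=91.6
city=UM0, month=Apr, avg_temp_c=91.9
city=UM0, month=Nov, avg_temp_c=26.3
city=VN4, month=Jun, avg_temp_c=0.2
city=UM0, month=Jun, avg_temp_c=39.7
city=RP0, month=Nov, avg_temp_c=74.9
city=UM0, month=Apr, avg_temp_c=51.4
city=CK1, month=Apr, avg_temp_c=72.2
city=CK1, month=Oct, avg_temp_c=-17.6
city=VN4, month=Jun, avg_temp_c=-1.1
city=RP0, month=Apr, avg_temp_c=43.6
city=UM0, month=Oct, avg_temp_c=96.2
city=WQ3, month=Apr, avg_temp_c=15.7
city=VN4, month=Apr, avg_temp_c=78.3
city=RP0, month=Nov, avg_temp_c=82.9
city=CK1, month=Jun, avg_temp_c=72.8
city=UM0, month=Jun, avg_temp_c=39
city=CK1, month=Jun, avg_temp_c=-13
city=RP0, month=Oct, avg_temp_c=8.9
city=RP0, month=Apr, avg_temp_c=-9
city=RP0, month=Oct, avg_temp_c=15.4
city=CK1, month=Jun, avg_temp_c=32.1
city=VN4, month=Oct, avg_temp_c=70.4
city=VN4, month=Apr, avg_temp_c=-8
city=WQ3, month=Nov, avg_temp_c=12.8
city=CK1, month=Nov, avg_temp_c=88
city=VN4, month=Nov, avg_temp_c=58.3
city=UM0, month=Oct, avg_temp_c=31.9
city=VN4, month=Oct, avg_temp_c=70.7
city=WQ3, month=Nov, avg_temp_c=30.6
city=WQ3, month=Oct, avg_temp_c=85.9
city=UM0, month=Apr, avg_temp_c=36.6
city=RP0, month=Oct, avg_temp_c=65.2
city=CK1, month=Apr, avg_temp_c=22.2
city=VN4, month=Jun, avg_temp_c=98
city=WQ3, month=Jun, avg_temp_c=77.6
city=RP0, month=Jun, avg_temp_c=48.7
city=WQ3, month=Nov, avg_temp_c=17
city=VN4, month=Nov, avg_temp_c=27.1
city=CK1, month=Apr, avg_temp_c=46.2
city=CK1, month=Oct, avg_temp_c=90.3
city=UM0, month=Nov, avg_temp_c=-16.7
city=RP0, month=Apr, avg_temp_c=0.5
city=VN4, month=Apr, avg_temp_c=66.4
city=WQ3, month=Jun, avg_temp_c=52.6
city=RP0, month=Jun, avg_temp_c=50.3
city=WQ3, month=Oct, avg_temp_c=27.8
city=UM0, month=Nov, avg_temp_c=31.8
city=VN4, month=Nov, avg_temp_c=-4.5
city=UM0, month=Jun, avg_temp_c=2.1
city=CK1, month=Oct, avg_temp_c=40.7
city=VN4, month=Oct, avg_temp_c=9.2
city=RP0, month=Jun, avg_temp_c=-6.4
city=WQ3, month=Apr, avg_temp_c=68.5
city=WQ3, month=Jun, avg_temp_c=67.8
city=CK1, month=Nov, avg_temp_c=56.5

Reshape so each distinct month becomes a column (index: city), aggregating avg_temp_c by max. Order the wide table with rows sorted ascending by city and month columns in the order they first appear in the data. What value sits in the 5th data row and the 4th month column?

With rows sorted ascending by city, row 5 is city=WQ3. month columns in first-appearance order: Nov, Oct, Apr, Jun; column 4 is Jun.
Long rows with city=WQ3, month=Jun: max(77.6, 52.6, 67.8) = 77.6.

77.6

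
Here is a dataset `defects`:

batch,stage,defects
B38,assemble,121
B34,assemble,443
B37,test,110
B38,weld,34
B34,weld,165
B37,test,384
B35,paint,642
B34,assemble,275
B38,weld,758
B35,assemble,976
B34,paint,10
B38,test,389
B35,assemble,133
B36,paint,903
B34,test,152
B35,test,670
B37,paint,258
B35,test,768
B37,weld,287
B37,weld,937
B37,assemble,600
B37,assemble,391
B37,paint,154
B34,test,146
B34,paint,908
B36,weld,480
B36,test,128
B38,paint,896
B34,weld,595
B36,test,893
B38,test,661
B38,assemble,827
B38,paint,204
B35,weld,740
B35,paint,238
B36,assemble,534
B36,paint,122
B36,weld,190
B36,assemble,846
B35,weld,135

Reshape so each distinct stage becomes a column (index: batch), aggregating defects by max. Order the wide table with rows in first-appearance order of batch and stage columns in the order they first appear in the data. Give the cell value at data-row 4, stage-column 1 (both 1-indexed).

With rows in first-appearance order of batch, row 4 is batch=B35. stage columns in first-appearance order: assemble, test, weld, paint; column 1 is assemble.
Long rows with batch=B35, stage=assemble: max(976, 133) = 976.

976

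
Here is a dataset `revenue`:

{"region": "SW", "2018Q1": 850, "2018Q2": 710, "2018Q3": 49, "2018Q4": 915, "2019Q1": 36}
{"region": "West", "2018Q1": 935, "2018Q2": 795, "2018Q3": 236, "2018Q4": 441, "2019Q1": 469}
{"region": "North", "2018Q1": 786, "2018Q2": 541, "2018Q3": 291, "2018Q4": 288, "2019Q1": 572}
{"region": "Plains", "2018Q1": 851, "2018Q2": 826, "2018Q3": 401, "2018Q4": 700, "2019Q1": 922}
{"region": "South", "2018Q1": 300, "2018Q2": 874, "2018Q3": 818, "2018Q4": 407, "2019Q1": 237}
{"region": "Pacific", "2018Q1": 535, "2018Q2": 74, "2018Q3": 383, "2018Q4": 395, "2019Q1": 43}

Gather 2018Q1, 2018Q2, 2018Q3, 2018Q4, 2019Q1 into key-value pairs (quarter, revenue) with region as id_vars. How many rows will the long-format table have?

6 region values × 5 melted columns = 30 rows.

30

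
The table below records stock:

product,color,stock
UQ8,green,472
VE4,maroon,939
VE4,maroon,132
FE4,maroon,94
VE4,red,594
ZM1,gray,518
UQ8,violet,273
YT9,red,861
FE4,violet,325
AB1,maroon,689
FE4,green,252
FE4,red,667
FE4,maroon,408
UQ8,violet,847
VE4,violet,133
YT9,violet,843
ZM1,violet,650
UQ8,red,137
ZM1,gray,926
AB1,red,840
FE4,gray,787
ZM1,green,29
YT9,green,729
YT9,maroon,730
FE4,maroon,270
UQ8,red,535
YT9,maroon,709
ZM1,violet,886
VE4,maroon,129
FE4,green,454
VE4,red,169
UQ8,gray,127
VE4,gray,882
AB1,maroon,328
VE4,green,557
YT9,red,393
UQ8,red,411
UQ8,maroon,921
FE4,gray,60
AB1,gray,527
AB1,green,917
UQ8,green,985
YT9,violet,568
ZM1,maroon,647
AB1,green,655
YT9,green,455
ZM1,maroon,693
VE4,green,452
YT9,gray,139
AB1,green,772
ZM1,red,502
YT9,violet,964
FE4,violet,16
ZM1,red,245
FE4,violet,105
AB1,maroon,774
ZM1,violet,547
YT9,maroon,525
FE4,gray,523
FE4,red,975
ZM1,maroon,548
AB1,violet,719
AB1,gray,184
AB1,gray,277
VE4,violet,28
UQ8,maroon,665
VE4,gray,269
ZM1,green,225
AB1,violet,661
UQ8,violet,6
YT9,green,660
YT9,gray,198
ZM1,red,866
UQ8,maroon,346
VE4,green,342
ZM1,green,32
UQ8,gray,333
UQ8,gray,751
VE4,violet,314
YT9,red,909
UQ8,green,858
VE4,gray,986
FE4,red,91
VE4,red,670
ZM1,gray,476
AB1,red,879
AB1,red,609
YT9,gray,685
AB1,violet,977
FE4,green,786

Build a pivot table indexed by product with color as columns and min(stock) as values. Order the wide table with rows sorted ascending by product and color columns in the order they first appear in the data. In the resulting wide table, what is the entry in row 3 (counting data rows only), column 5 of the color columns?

With rows sorted ascending by product, row 3 is product=UQ8. color columns in first-appearance order: green, maroon, red, gray, violet; column 5 is violet.
Long rows with product=UQ8, color=violet: min(273, 847, 6) = 6.

6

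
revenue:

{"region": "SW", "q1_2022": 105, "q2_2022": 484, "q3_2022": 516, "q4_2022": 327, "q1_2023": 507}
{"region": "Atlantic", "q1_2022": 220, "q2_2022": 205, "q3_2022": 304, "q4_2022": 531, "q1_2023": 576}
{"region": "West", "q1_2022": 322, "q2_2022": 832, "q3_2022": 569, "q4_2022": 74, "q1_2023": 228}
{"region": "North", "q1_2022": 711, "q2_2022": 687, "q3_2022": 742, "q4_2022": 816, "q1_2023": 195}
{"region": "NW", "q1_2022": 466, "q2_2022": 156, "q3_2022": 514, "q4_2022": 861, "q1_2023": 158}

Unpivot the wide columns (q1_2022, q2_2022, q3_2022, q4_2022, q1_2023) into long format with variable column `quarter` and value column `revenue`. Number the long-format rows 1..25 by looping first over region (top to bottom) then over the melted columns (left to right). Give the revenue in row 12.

25 rows total (5 × 5). Row 12: index ⌊(12-1)/5⌋ = 2 into region → West; (12-1) mod 5 = 1 into the melted columns → q2_2022.
So row 12 is (West, q2_2022, 832); revenue = 832.

832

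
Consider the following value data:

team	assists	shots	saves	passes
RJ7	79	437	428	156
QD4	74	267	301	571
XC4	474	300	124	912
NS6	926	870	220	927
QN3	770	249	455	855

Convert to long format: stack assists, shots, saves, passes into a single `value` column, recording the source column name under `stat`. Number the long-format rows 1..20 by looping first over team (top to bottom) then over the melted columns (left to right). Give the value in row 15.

220

20 rows total (5 × 4). Row 15: index ⌊(15-1)/4⌋ = 3 into team → NS6; (15-1) mod 4 = 2 into the melted columns → saves.
So row 15 is (NS6, saves, 220); value = 220.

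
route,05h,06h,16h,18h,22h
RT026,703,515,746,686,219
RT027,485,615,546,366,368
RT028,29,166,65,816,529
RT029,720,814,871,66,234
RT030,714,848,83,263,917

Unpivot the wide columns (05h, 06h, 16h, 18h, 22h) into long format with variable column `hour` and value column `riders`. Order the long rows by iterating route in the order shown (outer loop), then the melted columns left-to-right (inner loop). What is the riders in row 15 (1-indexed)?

529

25 rows total (5 × 5). Row 15: index ⌊(15-1)/5⌋ = 2 into route → RT028; (15-1) mod 5 = 4 into the melted columns → 22h.
So row 15 is (RT028, 22h, 529); riders = 529.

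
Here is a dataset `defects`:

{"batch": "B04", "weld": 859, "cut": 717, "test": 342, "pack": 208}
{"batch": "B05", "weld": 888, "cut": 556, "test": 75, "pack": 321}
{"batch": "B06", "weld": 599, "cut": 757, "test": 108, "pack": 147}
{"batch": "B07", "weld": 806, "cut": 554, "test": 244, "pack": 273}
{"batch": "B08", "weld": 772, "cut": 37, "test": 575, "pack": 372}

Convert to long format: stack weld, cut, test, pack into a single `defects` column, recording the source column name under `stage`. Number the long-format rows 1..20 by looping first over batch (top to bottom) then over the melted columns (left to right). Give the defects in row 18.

37

20 rows total (5 × 4). Row 18: index ⌊(18-1)/4⌋ = 4 into batch → B08; (18-1) mod 4 = 1 into the melted columns → cut.
So row 18 is (B08, cut, 37); defects = 37.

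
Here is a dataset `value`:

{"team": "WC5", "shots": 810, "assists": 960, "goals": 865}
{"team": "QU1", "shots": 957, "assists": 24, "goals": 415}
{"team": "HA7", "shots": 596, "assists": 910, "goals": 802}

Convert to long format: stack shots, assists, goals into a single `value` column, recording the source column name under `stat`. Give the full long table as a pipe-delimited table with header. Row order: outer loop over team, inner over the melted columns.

| team | stat | value |
| WC5 | shots | 810 |
| WC5 | assists | 960 |
| WC5 | goals | 865 |
| QU1 | shots | 957 |
| QU1 | assists | 24 |
| QU1 | goals | 415 |
| HA7 | shots | 596 |
| HA7 | assists | 910 |
| HA7 | goals | 802 |

Each (team, column) pair becomes one row: 3 × 3 = 9 rows.
For example, (WC5, shots) → value=810.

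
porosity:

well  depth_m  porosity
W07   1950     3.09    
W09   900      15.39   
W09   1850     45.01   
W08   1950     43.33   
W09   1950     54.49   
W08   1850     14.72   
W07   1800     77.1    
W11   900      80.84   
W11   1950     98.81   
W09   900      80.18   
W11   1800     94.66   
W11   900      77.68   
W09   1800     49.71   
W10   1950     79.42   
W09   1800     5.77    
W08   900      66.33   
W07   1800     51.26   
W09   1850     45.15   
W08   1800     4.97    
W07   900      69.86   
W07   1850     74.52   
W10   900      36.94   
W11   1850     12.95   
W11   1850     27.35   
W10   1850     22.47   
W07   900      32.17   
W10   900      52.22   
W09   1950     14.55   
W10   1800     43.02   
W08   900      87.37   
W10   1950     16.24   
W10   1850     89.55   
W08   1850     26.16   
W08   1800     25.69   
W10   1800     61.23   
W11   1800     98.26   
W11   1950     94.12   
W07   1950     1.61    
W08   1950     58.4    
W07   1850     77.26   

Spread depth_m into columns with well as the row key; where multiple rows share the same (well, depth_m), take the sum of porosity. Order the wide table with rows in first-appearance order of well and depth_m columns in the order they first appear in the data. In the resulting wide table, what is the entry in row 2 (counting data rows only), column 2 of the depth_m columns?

95.57

With rows in first-appearance order of well, row 2 is well=W09. depth_m columns in first-appearance order: 1950, 900, 1850, 1800; column 2 is 900.
Long rows with well=W09, depth_m=900: 15.39 + 80.18 = 95.57.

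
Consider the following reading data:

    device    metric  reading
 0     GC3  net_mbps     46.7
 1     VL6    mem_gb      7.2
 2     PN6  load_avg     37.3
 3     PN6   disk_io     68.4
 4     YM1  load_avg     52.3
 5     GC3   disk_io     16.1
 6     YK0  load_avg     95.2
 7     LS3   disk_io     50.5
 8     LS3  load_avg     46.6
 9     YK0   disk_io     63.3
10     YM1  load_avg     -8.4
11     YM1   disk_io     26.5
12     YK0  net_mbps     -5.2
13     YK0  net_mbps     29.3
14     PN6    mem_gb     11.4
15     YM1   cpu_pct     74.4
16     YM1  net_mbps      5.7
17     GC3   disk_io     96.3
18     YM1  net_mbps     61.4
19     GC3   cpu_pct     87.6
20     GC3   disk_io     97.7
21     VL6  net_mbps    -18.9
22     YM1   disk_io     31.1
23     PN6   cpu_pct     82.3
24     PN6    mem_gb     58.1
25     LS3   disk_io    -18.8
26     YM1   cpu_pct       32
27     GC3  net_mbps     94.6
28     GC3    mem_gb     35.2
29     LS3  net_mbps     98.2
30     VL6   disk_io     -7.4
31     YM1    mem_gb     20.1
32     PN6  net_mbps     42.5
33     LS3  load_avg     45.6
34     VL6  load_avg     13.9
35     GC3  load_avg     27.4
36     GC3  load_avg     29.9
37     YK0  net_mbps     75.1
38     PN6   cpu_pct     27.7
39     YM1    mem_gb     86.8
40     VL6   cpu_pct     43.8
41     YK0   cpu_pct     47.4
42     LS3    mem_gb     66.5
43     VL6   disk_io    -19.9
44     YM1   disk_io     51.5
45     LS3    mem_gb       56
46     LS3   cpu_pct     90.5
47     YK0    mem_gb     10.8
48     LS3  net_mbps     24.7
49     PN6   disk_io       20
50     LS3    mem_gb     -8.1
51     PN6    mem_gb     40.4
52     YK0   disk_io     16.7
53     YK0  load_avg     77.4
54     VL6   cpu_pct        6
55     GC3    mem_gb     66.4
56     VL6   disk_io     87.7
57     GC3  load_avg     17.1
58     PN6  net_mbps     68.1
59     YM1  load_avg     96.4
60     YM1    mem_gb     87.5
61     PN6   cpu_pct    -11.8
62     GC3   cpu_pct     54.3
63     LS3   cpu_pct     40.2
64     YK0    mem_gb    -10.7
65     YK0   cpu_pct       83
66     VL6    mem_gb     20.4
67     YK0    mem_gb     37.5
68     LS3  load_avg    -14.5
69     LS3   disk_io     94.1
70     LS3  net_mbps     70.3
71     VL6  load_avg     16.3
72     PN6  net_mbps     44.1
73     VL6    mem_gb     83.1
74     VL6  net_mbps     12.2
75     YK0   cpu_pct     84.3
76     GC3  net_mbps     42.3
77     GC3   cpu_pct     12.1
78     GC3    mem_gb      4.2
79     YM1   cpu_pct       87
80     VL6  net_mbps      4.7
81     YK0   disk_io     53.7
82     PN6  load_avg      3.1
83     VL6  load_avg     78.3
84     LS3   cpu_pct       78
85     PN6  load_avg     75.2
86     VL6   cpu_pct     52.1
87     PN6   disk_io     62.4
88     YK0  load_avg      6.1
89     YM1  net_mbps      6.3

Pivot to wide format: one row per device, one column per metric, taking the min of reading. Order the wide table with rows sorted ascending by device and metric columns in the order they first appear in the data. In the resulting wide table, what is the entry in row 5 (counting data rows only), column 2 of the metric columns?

-10.7

With rows sorted ascending by device, row 5 is device=YK0. metric columns in first-appearance order: net_mbps, mem_gb, load_avg, disk_io, cpu_pct; column 2 is mem_gb.
Long rows with device=YK0, metric=mem_gb: min(10.8, -10.7, 37.5) = -10.7.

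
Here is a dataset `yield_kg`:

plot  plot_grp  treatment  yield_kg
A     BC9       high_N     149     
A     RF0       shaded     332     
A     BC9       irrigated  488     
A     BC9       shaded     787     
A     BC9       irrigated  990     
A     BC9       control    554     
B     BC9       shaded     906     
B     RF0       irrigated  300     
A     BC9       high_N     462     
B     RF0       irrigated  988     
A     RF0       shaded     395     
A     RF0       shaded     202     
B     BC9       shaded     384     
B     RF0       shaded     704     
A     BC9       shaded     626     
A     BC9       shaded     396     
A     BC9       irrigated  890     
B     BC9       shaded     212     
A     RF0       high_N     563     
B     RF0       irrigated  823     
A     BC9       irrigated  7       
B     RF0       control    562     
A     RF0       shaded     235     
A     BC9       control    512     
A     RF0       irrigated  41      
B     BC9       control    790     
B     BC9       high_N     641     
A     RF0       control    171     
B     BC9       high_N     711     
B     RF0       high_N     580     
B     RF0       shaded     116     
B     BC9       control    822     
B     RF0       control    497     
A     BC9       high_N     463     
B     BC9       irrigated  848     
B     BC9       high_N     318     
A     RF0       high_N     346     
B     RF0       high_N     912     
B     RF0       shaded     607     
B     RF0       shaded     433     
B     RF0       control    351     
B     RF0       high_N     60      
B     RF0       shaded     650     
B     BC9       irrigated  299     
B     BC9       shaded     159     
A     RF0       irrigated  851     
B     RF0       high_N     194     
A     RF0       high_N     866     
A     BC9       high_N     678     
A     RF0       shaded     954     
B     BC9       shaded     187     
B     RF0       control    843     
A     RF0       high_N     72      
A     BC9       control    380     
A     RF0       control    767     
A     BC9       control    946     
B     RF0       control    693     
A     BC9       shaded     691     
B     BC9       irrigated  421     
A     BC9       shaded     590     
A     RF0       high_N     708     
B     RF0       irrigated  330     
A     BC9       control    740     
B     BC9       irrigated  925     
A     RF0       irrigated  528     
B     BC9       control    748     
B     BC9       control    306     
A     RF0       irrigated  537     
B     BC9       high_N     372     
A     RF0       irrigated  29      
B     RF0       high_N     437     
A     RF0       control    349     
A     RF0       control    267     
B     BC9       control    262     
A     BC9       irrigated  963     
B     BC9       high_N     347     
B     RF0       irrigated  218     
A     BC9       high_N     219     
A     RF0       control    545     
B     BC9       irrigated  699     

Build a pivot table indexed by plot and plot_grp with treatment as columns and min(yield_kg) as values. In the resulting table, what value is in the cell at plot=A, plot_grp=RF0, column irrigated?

Rows with plot=A, plot_grp=RF0 and treatment=irrigated: yield_kg values are 41, 851, 528, 537, 29.
min(41, 851, 528, 537, 29) = 29.

29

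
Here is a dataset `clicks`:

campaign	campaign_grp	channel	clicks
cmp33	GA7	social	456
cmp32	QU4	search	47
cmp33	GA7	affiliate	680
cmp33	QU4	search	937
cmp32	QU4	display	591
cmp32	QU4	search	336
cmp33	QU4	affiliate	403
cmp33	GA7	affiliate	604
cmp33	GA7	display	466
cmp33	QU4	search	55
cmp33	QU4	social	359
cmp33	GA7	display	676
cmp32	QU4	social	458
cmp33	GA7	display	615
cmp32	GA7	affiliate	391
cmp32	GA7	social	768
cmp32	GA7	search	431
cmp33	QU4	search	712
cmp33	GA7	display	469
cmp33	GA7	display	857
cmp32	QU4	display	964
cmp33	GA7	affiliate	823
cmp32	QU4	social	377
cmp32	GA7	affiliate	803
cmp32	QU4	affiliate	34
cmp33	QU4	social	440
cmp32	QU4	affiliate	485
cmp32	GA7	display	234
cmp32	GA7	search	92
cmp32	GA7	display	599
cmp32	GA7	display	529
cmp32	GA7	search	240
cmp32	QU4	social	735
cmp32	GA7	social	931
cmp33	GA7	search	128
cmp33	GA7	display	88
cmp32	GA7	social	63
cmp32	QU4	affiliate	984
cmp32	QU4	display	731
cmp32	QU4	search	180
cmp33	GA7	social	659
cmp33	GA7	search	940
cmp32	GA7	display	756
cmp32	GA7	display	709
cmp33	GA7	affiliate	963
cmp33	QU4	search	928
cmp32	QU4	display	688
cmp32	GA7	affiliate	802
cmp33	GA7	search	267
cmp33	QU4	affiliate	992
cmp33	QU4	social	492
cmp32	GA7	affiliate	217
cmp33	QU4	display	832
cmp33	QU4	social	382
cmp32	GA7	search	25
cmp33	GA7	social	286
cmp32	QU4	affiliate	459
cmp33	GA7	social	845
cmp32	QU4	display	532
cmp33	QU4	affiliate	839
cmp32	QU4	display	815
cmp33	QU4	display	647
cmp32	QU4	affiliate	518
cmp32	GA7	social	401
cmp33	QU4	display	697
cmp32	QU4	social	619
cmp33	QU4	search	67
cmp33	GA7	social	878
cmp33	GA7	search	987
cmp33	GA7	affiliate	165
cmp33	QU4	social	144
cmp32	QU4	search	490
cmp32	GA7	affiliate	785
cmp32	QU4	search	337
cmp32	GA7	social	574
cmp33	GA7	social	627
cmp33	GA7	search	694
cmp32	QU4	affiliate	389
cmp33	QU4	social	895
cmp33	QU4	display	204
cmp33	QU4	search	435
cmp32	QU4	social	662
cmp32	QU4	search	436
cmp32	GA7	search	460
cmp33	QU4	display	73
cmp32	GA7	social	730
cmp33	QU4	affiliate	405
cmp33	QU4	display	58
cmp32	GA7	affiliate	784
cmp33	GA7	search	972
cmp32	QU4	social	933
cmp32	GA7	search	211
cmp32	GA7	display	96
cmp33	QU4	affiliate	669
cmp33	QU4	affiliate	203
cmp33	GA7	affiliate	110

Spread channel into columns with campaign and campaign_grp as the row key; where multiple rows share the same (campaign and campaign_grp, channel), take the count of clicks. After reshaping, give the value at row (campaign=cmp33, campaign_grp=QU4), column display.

Rows with campaign=cmp33, campaign_grp=QU4 and channel=display: clicks values are 832, 647, 697, 204, 73, 58.
6 rows match — count = 6.

6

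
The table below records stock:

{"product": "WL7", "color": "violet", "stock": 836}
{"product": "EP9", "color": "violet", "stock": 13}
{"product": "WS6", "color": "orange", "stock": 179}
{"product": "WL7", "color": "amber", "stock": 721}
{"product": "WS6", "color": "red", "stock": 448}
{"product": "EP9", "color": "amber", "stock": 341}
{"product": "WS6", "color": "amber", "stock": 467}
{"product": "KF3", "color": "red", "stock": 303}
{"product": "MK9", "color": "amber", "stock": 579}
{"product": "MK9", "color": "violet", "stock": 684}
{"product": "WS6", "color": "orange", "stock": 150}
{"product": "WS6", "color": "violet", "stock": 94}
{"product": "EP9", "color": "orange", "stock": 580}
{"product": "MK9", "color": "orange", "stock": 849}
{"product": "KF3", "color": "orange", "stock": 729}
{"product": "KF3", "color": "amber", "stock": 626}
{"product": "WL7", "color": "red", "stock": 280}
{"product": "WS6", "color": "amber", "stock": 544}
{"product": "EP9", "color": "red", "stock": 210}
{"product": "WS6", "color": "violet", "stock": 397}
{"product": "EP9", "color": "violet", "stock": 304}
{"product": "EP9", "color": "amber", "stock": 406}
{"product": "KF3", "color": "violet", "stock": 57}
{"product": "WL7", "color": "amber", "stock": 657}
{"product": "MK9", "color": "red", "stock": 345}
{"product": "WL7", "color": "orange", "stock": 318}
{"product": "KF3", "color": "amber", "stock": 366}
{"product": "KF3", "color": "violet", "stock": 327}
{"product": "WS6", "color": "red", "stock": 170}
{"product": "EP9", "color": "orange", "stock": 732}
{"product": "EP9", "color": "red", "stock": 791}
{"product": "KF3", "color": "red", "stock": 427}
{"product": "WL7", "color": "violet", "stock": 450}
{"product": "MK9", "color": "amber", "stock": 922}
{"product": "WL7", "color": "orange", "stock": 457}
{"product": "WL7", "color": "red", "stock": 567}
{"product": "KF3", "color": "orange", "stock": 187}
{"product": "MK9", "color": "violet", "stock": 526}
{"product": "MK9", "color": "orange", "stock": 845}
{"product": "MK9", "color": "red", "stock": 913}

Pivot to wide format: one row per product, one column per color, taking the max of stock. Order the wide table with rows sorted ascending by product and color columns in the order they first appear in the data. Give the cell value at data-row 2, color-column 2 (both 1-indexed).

With rows sorted ascending by product, row 2 is product=KF3. color columns in first-appearance order: violet, orange, amber, red; column 2 is orange.
Long rows with product=KF3, color=orange: max(729, 187) = 729.

729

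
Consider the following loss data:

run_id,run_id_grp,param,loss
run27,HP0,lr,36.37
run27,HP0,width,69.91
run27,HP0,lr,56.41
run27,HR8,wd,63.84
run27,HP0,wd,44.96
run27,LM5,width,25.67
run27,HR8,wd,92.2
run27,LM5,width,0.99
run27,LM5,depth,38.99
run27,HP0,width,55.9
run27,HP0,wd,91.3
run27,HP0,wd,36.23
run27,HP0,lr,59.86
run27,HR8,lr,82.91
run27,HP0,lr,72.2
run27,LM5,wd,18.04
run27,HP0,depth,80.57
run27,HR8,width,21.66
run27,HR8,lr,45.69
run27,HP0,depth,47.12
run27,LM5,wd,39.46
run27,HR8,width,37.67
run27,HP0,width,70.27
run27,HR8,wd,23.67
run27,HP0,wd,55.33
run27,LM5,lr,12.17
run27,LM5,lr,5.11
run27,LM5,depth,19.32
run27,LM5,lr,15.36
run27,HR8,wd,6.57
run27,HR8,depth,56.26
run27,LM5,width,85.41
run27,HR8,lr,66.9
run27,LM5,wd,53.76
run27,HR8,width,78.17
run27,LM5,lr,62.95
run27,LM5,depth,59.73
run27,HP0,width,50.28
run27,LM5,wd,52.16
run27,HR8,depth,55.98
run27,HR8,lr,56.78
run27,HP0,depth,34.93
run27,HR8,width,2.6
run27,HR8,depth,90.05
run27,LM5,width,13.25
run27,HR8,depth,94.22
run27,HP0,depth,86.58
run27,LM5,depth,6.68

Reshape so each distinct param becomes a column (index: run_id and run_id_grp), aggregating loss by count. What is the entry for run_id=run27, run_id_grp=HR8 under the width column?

4

Rows with run_id=run27, run_id_grp=HR8 and param=width: loss values are 21.66, 37.67, 78.17, 2.6.
4 rows match — count = 4.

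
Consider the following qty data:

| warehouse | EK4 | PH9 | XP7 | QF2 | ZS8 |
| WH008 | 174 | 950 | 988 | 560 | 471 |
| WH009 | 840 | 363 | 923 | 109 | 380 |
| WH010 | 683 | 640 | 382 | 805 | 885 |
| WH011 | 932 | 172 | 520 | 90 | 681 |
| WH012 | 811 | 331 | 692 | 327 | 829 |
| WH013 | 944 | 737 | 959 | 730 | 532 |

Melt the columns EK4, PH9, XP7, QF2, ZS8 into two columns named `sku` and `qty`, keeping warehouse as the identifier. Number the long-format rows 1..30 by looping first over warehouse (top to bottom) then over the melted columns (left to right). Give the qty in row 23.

30 rows total (6 × 5). Row 23: index ⌊(23-1)/5⌋ = 4 into warehouse → WH012; (23-1) mod 5 = 2 into the melted columns → XP7.
So row 23 is (WH012, XP7, 692); qty = 692.

692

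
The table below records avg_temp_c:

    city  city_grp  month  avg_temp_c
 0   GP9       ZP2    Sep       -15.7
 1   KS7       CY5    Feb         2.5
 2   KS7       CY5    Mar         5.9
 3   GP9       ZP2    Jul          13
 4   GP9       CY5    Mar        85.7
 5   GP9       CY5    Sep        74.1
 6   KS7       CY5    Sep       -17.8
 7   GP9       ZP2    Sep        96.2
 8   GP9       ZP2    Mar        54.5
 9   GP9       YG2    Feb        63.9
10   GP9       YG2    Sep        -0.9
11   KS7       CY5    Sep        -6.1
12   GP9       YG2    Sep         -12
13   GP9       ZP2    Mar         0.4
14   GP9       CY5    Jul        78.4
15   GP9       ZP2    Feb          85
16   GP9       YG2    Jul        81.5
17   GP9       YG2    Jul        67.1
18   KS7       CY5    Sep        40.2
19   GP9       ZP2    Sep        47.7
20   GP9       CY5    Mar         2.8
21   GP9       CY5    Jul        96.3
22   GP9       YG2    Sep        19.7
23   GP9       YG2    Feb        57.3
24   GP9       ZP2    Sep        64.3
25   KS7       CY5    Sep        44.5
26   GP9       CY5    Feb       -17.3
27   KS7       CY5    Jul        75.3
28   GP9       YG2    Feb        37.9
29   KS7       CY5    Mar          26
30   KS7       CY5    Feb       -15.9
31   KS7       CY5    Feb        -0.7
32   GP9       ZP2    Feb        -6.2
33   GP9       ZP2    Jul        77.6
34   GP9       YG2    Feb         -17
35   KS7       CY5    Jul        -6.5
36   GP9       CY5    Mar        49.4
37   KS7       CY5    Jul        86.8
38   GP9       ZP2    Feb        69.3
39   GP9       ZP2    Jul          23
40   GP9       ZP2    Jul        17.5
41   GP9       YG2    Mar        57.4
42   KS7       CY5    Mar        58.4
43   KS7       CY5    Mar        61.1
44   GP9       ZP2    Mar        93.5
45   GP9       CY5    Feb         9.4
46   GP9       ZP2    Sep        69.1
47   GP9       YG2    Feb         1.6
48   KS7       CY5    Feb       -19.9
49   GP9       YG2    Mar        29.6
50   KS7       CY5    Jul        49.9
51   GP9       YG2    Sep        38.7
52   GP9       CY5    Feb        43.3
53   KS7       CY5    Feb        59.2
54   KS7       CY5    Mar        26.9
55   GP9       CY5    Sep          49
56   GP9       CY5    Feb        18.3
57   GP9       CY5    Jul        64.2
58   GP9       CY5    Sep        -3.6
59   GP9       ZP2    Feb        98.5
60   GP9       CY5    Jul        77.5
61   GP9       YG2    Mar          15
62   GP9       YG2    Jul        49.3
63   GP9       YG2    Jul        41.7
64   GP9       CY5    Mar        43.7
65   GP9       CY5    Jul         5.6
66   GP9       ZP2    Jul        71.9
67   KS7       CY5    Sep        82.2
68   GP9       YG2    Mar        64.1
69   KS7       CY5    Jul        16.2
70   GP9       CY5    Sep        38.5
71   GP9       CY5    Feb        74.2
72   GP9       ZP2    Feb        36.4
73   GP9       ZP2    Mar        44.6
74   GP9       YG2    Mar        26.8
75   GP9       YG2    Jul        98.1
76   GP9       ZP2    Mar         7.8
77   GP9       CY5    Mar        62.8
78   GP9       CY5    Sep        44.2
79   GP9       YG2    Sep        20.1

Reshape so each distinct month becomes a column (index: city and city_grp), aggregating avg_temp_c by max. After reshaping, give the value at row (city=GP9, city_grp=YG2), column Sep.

38.7

Rows with city=GP9, city_grp=YG2 and month=Sep: avg_temp_c values are -0.9, -12, 19.7, 38.7, 20.1.
max(-0.9, -12, 19.7, 38.7, 20.1) = 38.7.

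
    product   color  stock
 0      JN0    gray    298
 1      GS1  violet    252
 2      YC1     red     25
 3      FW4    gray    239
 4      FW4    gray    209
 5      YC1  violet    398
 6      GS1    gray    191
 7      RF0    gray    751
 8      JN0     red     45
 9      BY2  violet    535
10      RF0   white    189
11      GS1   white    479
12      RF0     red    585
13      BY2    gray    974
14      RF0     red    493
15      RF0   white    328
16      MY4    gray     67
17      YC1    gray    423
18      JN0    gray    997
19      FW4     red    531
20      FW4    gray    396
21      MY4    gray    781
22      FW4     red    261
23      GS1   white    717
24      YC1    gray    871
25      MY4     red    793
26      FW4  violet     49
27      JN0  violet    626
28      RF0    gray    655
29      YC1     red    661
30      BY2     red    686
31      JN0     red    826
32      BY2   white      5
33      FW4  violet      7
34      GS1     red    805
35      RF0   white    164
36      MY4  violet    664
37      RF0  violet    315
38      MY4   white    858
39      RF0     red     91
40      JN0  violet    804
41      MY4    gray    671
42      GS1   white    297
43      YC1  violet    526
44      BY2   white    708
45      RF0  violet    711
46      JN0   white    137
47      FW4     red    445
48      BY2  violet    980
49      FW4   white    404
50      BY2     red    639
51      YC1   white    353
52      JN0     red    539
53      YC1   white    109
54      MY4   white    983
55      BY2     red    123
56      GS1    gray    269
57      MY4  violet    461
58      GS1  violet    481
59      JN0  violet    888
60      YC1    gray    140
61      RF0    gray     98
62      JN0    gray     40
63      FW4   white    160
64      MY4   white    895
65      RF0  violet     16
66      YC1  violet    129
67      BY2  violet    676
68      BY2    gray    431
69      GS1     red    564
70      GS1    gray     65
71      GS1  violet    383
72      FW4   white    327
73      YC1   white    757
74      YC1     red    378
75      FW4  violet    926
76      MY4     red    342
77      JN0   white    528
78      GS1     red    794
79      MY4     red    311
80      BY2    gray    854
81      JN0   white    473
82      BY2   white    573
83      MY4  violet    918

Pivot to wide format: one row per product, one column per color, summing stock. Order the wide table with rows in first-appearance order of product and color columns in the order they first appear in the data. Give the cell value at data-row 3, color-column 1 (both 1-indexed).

1434

With rows in first-appearance order of product, row 3 is product=YC1. color columns in first-appearance order: gray, violet, red, white; column 1 is gray.
Long rows with product=YC1, color=gray: 423 + 871 + 140 = 1434.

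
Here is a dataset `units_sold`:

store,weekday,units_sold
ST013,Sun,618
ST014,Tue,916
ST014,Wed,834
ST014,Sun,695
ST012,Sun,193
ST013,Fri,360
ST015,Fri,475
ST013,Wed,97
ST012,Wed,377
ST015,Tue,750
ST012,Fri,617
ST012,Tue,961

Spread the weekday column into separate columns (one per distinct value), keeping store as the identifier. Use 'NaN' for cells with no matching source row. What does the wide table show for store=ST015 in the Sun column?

No long-format row has store=ST015 and weekday=Sun, so the cell is NaN.

NaN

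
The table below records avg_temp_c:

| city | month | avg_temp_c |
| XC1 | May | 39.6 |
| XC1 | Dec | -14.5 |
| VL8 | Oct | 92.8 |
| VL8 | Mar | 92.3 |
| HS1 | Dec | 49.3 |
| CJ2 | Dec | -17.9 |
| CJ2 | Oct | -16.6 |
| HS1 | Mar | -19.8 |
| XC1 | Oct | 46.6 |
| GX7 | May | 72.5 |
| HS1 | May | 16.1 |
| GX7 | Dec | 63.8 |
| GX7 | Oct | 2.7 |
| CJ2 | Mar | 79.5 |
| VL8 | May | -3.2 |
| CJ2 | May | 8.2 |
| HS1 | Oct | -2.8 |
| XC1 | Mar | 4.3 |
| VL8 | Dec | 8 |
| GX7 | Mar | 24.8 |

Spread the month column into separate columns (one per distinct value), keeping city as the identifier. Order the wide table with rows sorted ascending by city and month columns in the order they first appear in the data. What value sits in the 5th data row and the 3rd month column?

With rows sorted ascending by city, row 5 is city=XC1. month columns in first-appearance order: May, Dec, Oct, Mar; column 3 is Oct.
Long rows with city=XC1, month=Oct: avg_temp_c = 46.6.

46.6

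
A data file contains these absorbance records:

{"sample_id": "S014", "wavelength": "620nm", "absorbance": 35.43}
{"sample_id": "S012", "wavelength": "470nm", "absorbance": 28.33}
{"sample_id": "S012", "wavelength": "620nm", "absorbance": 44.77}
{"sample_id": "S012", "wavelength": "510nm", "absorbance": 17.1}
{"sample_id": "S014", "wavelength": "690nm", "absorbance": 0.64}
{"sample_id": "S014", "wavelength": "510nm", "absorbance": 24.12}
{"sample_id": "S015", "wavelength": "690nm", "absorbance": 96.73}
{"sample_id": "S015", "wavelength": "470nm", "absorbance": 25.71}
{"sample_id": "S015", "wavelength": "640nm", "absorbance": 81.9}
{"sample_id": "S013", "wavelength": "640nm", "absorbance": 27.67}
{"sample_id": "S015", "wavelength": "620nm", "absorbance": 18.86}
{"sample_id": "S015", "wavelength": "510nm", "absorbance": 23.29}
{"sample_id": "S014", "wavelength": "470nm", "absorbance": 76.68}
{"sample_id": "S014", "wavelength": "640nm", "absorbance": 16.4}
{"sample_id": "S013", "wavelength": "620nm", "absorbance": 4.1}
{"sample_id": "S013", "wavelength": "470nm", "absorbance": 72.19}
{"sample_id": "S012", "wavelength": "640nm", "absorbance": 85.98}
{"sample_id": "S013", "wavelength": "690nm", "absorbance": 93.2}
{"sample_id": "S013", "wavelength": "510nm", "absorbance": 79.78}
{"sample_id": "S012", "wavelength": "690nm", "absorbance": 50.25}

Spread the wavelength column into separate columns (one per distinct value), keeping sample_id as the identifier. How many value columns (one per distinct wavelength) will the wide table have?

5 distinct wavelength values: 470nm, 510nm, 620nm, 640nm, 690nm.

5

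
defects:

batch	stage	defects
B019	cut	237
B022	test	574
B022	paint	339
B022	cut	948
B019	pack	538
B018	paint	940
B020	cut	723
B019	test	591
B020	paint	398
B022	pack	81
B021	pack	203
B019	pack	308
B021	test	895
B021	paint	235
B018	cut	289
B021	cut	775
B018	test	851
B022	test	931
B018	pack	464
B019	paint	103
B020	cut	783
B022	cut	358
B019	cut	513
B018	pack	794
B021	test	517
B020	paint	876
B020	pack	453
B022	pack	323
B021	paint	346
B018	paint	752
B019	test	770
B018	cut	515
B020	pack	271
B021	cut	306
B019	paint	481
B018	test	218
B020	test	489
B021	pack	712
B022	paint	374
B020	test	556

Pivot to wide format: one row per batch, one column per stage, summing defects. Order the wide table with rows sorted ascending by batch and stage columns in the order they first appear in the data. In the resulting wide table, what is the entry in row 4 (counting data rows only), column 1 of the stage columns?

With rows sorted ascending by batch, row 4 is batch=B021. stage columns in first-appearance order: cut, test, paint, pack; column 1 is cut.
Long rows with batch=B021, stage=cut: 775 + 306 = 1081.

1081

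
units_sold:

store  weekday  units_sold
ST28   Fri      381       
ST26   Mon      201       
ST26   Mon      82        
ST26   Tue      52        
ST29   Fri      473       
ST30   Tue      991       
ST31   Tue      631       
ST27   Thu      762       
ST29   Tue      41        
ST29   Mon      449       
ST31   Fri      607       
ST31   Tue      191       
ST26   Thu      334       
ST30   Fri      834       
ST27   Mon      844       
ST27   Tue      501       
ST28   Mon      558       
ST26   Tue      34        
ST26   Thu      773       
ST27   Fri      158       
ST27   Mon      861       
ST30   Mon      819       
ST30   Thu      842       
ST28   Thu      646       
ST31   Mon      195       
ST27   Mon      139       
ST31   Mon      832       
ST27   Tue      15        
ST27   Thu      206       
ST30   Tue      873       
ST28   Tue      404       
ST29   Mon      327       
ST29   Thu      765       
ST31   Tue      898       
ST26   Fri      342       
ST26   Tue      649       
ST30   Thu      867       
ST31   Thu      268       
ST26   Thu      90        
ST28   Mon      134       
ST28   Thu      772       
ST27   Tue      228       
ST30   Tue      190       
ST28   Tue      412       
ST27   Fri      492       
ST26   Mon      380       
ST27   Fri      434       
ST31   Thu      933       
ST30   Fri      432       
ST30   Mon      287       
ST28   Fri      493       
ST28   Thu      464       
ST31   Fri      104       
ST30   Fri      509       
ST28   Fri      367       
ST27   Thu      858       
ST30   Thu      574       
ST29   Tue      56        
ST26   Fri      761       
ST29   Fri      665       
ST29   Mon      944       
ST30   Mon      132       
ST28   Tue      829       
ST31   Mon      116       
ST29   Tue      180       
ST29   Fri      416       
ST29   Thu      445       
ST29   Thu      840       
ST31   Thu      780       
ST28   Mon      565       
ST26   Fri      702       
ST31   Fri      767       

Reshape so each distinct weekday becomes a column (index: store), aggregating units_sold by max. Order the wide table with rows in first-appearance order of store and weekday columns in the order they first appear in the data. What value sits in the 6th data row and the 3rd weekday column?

501

With rows in first-appearance order of store, row 6 is store=ST27. weekday columns in first-appearance order: Fri, Mon, Tue, Thu; column 3 is Tue.
Long rows with store=ST27, weekday=Tue: max(501, 15, 228) = 501.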